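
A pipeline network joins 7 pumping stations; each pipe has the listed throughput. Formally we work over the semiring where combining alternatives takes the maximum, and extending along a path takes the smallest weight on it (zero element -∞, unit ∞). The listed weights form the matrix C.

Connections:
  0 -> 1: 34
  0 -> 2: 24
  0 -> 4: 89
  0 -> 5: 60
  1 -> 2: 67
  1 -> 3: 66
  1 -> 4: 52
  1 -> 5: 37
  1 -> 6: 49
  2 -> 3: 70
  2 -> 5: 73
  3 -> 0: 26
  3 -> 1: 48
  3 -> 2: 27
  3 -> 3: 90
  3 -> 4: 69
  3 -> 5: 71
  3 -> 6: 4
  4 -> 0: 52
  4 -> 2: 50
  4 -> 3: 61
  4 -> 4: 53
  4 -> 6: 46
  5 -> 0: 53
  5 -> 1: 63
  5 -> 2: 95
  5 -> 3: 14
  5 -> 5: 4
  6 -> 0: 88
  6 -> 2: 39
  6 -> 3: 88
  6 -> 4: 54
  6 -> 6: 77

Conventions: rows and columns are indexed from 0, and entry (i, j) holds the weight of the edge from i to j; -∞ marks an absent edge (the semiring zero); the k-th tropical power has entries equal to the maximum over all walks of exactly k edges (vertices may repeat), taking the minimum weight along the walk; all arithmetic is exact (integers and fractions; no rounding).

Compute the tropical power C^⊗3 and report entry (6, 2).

C^⊗2:
  [53, 60, 60, 61, 53, 34, 46]
  [52, 48, 50, 67, 66, 67, 49]
  [53, 63, 73, 70, 69, 70, 4]
  [53, 63, 71, 90, 69, 71, 48]
  [52, 48, 50, 61, 61, 61, 46]
  [14, 34, 63, 70, 53, 73, 49]
  [77, 48, 50, 88, 88, 71, 77]
C^⊗3:
  [52, 48, 60, 61, 61, 61, 49]
  [53, 63, 67, 67, 67, 67, 49]
  [53, 63, 70, 70, 69, 73, 49]
  [53, 63, 71, 90, 69, 71, 49]
  [53, 61, 61, 61, 61, 61, 48]
  [53, 63, 73, 70, 69, 70, 49]
  [77, 63, 71, 88, 77, 71, 77]
Key observation: the optimum is the walk 6->3->5->2, with weight 88 min 71 min 95 = 71.
Optimal value attained by: walk 6->3->5->2.
Answer: (C^⊗3)[6][2] = 71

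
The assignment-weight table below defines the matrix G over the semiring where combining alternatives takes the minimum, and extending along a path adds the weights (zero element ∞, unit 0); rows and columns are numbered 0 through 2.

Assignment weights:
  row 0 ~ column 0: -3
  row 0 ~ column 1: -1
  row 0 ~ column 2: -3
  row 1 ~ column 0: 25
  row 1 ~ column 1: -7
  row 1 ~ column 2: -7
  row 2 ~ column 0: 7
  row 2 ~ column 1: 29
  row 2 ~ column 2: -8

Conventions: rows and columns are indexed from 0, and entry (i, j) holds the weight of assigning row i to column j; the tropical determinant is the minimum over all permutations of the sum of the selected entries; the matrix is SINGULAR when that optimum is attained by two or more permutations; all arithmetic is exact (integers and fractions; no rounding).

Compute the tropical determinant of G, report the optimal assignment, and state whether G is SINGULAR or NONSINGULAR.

σ = (0, 1, 2): (-3) + (-7) + (-8) = -18
σ = (0, 2, 1): (-3) + (-7) + 29 = 19
σ = (1, 0, 2): (-1) + 25 + (-8) = 16
σ = (1, 2, 0): (-1) + (-7) + 7 = -1
σ = (2, 0, 1): (-3) + 25 + 29 = 51
σ = (2, 1, 0): (-3) + (-7) + 7 = -3
Optimal value attained by: σ = (0, 1, 2).
Answer: det⊕(G) = -18; verdict: NONSINGULAR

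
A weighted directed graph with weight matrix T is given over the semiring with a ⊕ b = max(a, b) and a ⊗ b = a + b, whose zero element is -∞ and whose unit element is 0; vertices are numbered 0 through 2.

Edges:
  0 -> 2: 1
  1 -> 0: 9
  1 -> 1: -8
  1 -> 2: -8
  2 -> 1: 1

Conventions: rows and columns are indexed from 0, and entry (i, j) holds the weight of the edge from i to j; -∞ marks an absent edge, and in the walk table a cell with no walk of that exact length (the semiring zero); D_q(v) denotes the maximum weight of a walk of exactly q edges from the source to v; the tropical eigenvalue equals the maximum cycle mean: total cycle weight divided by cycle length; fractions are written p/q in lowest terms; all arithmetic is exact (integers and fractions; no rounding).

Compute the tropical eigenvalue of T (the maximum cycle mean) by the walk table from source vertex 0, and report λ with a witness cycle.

q=0: [0, -∞, -∞]
q=1: [-∞, -∞, 1]
q=2: [-∞, 2, -∞]
q=3: [11, -6, -6]
Optimal cycle mean attained by: cycle 0->2->1->0, total 1 + 1 + 9, length 3.
Answer: λ = 11/3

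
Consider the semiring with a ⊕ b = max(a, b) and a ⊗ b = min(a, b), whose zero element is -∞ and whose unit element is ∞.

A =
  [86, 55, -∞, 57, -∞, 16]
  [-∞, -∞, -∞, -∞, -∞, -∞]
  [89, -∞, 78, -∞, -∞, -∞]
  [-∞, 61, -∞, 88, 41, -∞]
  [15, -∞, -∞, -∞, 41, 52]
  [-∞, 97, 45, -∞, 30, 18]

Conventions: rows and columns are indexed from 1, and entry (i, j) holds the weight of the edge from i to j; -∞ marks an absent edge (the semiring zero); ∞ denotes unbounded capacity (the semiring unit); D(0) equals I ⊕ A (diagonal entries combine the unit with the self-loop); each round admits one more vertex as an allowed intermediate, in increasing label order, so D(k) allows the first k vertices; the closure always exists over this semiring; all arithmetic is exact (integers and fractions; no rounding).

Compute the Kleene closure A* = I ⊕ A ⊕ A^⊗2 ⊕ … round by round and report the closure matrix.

D(0):
  [∞, 55, -∞, 57, -∞, 16]
  [-∞, ∞, -∞, -∞, -∞, -∞]
  [89, -∞, ∞, -∞, -∞, -∞]
  [-∞, 61, -∞, ∞, 41, -∞]
  [15, -∞, -∞, -∞, ∞, 52]
  [-∞, 97, 45, -∞, 30, ∞]
D(1):
  [∞, 55, -∞, 57, -∞, 16]
  [-∞, ∞, -∞, -∞, -∞, -∞]
  [89, 55, ∞, 57, -∞, 16]
  [-∞, 61, -∞, ∞, 41, -∞]
  [15, 15, -∞, 15, ∞, 52]
  [-∞, 97, 45, -∞, 30, ∞]
D(2):
  [∞, 55, -∞, 57, -∞, 16]
  [-∞, ∞, -∞, -∞, -∞, -∞]
  [89, 55, ∞, 57, -∞, 16]
  [-∞, 61, -∞, ∞, 41, -∞]
  [15, 15, -∞, 15, ∞, 52]
  [-∞, 97, 45, -∞, 30, ∞]
D(3):
  [∞, 55, -∞, 57, -∞, 16]
  [-∞, ∞, -∞, -∞, -∞, -∞]
  [89, 55, ∞, 57, -∞, 16]
  [-∞, 61, -∞, ∞, 41, -∞]
  [15, 15, -∞, 15, ∞, 52]
  [45, 97, 45, 45, 30, ∞]
D(4):
  [∞, 57, -∞, 57, 41, 16]
  [-∞, ∞, -∞, -∞, -∞, -∞]
  [89, 57, ∞, 57, 41, 16]
  [-∞, 61, -∞, ∞, 41, -∞]
  [15, 15, -∞, 15, ∞, 52]
  [45, 97, 45, 45, 41, ∞]
D(5):
  [∞, 57, -∞, 57, 41, 41]
  [-∞, ∞, -∞, -∞, -∞, -∞]
  [89, 57, ∞, 57, 41, 41]
  [15, 61, -∞, ∞, 41, 41]
  [15, 15, -∞, 15, ∞, 52]
  [45, 97, 45, 45, 41, ∞]
D(6):
  [∞, 57, 41, 57, 41, 41]
  [-∞, ∞, -∞, -∞, -∞, -∞]
  [89, 57, ∞, 57, 41, 41]
  [41, 61, 41, ∞, 41, 41]
  [45, 52, 45, 45, ∞, 52]
  [45, 97, 45, 45, 41, ∞]
Answer: A* = [[∞, 57, 41, 57, 41, 41], [-∞, ∞, -∞, -∞, -∞, -∞], [89, 57, ∞, 57, 41, 41], [41, 61, 41, ∞, 41, 41], [45, 52, 45, 45, ∞, 52], [45, 97, 45, 45, 41, ∞]]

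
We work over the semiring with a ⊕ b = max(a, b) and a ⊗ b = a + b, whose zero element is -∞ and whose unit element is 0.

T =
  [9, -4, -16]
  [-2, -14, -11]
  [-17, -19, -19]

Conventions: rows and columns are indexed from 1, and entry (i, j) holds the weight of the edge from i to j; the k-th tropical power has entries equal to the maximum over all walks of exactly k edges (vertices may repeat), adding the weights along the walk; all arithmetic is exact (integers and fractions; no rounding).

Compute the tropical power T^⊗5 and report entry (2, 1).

T^⊗2:
  [18, 5, -7]
  [7, -6, -18]
  [-8, -21, -30]
T^⊗3:
  [27, 14, 2]
  [16, 3, -9]
  [1, -12, -24]
T^⊗4:
  [36, 23, 11]
  [25, 12, 0]
  [10, -3, -15]
T^⊗5:
  [45, 32, 20]
  [34, 21, 9]
  [19, 6, -6]
Key observation: the optimum is the walk 2->1->1->1->1->1, with weight (-2) + 9 + 9 + 9 + 9 = 34.
Optimal value attained by: walk 2->1->1->1->1->1.
Answer: (T^⊗5)[2][1] = 34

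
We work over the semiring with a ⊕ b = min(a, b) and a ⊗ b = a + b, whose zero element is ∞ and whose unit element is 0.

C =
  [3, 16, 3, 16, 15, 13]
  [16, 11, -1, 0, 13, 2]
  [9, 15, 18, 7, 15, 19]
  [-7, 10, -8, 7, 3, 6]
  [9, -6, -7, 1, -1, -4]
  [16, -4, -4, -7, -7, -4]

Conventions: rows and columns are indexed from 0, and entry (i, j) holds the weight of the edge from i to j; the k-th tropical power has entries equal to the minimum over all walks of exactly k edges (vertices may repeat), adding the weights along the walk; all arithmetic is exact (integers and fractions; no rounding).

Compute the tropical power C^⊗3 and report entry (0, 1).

C^⊗2:
  [6, 9, 6, 6, 6, 9]
  [-7, -2, -8, -5, -5, -2]
  [0, 9, -1, 12, 10, 11]
  [-4, -3, -4, -1, -1, -1]
  [-6, -8, -8, -11, -11, -8]
  [-14, -13, -15, -11, -11, -11]
C^⊗3:
  [-1, 0, -2, 2, 2, 2]
  [-12, -11, -13, -9, -9, -9]
  [3, 4, 3, 4, 4, 6]
  [-8, -7, -9, -8, -8, -5]
  [-18, -17, -19, -15, -15, -15]
  [-18, -17, -19, -18, -18, -15]
Key observation: the optimum is the walk 0->5->4->1, with weight 13 + (-7) + (-6) = 0.
Optimal value attained by: walk 0->5->4->1.
Answer: (C^⊗3)[0][1] = 0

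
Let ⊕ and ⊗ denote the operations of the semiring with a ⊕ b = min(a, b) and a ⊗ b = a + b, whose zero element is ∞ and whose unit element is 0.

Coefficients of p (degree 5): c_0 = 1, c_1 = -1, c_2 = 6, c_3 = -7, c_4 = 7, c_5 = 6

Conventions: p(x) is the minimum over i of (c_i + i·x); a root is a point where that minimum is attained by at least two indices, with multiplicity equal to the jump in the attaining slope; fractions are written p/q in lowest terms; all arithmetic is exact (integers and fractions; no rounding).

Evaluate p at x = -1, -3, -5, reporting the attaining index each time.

p(-1) = min(1+0·(-1)=1, -1+1·(-1)=-2, 6+2·(-1)=4, -7+3·(-1)=-10, 7+4·(-1)=3, 6+5·(-1)=1) = -10 (attained by i=3)
p(-3) = min(1+0·(-3)=1, -1+1·(-3)=-4, 6+2·(-3)=0, -7+3·(-3)=-16, 7+4·(-3)=-5, 6+5·(-3)=-9) = -16 (attained by i=3)
p(-5) = min(1+0·(-5)=1, -1+1·(-5)=-6, 6+2·(-5)=-4, -7+3·(-5)=-22, 7+4·(-5)=-13, 6+5·(-5)=-19) = -22 (attained by i=3)
Answer: p(-1) = -10; p(-3) = -16; p(-5) = -22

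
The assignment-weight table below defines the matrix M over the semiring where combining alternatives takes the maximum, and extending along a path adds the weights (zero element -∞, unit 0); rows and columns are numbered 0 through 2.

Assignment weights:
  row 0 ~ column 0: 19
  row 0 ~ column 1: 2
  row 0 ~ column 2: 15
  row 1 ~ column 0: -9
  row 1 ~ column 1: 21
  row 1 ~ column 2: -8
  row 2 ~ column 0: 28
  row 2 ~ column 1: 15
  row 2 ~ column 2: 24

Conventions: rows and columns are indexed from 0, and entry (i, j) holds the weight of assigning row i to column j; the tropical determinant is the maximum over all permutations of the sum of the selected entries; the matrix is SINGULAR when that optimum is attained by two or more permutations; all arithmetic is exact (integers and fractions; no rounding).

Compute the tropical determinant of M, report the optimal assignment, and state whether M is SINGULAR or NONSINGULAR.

σ = (0, 1, 2): 19 + 21 + 24 = 64
σ = (0, 2, 1): 19 + (-8) + 15 = 26
σ = (1, 0, 2): 2 + (-9) + 24 = 17
σ = (1, 2, 0): 2 + (-8) + 28 = 22
σ = (2, 0, 1): 15 + (-9) + 15 = 21
σ = (2, 1, 0): 15 + 21 + 28 = 64
Optimal value attained by: σ = (0, 1, 2).
Answer: det⊕(M) = 64; verdict: SINGULAR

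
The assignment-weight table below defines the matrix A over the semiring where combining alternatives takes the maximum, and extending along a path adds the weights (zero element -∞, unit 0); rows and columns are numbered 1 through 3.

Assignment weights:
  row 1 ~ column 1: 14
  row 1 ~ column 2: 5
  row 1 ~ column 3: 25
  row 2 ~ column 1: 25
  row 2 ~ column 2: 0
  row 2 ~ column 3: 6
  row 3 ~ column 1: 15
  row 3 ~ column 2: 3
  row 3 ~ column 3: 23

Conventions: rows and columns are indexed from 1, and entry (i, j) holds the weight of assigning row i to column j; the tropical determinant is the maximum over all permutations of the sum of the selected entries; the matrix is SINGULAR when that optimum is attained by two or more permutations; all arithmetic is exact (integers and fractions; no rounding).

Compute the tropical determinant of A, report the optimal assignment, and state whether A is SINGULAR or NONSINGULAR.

σ = (1, 2, 3): 14 + 0 + 23 = 37
σ = (1, 3, 2): 14 + 6 + 3 = 23
σ = (2, 1, 3): 5 + 25 + 23 = 53
σ = (2, 3, 1): 5 + 6 + 15 = 26
σ = (3, 1, 2): 25 + 25 + 3 = 53
σ = (3, 2, 1): 25 + 0 + 15 = 40
Optimal value attained by: σ = (2, 1, 3).
Answer: det⊕(A) = 53; verdict: SINGULAR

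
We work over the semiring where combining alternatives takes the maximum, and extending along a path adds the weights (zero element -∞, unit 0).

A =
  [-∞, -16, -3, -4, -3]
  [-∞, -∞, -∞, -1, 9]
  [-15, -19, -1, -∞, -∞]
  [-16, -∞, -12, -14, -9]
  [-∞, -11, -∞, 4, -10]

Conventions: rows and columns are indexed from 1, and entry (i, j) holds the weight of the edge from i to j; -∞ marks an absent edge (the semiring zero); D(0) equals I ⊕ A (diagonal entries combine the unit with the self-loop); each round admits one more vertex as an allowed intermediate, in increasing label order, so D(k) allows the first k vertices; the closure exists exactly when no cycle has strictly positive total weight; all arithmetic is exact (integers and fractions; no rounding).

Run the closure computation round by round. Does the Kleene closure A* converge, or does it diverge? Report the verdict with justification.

D(0):
  [0, -16, -3, -4, -3]
  [-∞, 0, -∞, -1, 9]
  [-15, -19, 0, -∞, -∞]
  [-16, -∞, -12, 0, -9]
  [-∞, -11, -∞, 4, 0]
D(1):
  [0, -16, -3, -4, -3]
  [-∞, 0, -∞, -1, 9]
  [-15, -19, 0, -19, -18]
  [-16, -32, -12, 0, -9]
  [-∞, -11, -∞, 4, 0]
D(2):
  [0, -16, -3, -4, -3]
  [-∞, 0, -∞, -1, 9]
  [-15, -19, 0, -19, -10]
  [-16, -32, -12, 0, -9]
  [-∞, -11, -∞, 4, 0]
D(3):
  [0, -16, -3, -4, -3]
  [-∞, 0, -∞, -1, 9]
  [-15, -19, 0, -19, -10]
  [-16, -31, -12, 0, -9]
  [-∞, -11, -∞, 4, 0]
D(4):
  [0, -16, -3, -4, -3]
  [-17, 0, -13, -1, 9]
  [-15, -19, 0, -19, -10]
  [-16, -31, -12, 0, -9]
  [-12, -11, -8, 4, 0]
D(5):
  [0, -14, -3, 1, -3]
  [-3, 0, 1, 13, 9]
  [-15, -19, 0, -6, -10]
  [-16, -20, -12, 0, -9]
  [-12, -11, -8, 4, 0]
Key observation: every diagonal entry stays at the unit through all rounds, so no improving cycle exists.
Answer: CONVERGES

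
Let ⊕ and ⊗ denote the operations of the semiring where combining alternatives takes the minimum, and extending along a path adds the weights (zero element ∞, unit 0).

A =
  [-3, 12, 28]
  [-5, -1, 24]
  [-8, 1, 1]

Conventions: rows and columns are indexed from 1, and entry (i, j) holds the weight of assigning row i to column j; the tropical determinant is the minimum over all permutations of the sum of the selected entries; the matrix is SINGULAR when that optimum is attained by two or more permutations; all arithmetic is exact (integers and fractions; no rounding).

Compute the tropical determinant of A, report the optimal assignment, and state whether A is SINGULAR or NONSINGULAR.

σ = (1, 2, 3): (-3) + (-1) + 1 = -3
σ = (1, 3, 2): (-3) + 24 + 1 = 22
σ = (2, 1, 3): 12 + (-5) + 1 = 8
σ = (2, 3, 1): 12 + 24 + (-8) = 28
σ = (3, 1, 2): 28 + (-5) + 1 = 24
σ = (3, 2, 1): 28 + (-1) + (-8) = 19
Optimal value attained by: σ = (1, 2, 3).
Answer: det⊕(A) = -3; verdict: NONSINGULAR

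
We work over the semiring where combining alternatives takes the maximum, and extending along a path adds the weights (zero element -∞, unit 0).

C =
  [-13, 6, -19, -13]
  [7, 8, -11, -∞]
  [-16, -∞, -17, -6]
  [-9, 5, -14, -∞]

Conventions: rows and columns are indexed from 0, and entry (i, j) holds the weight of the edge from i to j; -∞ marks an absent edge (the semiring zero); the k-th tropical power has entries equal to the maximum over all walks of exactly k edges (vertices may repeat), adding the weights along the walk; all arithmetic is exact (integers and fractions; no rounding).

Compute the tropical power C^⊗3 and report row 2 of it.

C^⊗2:
  [13, 14, -5, -25]
  [15, 16, -3, -6]
  [-15, -1, -20, -23]
  [12, 13, -6, -20]
C^⊗3:
  [21, 22, 3, 0]
  [23, 24, 5, 2]
  [6, 7, -12, -26]
  [20, 21, 2, -1]
Answer: row 2 of C^⊗3 = [6, 7, -12, -26]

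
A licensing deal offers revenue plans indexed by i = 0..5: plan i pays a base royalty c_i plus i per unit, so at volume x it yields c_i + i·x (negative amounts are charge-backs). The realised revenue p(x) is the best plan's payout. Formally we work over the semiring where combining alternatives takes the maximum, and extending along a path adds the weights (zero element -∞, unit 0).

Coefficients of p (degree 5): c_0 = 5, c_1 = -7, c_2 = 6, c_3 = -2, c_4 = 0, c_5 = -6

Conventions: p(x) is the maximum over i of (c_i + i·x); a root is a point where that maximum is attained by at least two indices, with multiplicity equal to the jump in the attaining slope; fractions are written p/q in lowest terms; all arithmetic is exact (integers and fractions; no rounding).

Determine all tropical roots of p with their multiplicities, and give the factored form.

hull edge (i=0, c=5) to (i=2, c=6): slope 1/2, span 2
hull edge (i=2, c=6) to (i=4, c=0): slope -3, span 2
hull edge (i=4, c=0) to (i=5, c=-6): slope -6, span 1
Factored form: p(x) = -6 ⊗ (x ⊕ (-1/2)) ⊗ (x ⊕ (-1/2)) ⊗ (x ⊕ 3) ⊗ (x ⊕ 3) ⊗ (x ⊕ 6)
Answer: roots = -1/2 (mult 2), 3 (mult 2), 6 (mult 1)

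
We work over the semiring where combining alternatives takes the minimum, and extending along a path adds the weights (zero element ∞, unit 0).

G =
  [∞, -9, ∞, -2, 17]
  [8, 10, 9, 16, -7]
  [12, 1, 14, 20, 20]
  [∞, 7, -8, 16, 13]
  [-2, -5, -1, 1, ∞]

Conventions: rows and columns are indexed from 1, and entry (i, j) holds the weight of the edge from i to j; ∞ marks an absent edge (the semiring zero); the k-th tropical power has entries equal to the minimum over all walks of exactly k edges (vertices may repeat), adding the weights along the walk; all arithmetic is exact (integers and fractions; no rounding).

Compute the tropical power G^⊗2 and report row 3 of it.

G^⊗2:
  [-1, 1, -10, 7, -16]
  [-9, -12, -8, -6, 3]
  [9, 3, 10, 10, -6]
  [4, -7, 6, 12, 0]
  [3, -11, -7, -4, -12]
Answer: row 3 of G^⊗2 = [9, 3, 10, 10, -6]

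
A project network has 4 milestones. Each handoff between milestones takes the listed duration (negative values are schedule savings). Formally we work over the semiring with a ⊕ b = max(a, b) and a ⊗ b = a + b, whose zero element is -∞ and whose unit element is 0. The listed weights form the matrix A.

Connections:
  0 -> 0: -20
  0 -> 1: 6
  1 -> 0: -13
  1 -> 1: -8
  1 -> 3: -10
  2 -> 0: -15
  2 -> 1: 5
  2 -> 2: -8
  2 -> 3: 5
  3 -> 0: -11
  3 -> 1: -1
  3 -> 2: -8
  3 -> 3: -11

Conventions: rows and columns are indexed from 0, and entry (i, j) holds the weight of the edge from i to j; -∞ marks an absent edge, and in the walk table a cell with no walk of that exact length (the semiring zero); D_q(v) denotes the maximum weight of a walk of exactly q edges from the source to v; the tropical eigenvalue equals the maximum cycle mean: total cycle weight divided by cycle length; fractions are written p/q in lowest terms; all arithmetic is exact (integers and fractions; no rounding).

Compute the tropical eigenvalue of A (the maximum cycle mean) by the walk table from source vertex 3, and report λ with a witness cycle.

q=0: [-∞, -∞, -∞, 0]
q=1: [-11, -1, -8, -11]
q=2: [-14, -3, -16, -3]
q=3: [-14, -4, -11, -11]
q=4: [-17, -6, -19, -6]
Optimal cycle mean attained by: cycle 2->3->2, total 5 + (-8), length 2.
Answer: λ = -3/2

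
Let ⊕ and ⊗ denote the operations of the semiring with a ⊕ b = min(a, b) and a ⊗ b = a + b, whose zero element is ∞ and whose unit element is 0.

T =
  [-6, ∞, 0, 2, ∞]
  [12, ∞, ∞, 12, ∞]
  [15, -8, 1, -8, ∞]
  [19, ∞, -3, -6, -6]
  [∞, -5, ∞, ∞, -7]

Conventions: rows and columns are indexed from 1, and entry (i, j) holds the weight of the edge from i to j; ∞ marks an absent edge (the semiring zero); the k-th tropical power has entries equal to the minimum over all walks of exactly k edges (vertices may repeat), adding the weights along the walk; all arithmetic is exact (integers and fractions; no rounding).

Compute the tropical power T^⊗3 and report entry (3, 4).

T^⊗2:
  [-12, -8, -6, -8, -4]
  [6, ∞, 9, 6, 6]
  [4, -7, -11, -14, -14]
  [12, -11, -9, -12, -13]
  [7, -12, ∞, 7, -14]
T^⊗3:
  [-18, -14, -12, -14, -14]
  [0, 1, 3, 0, -1]
  [-2, -19, -17, -20, -21]
  [1, -18, -15, -18, -20]
  [0, -19, 4, 0, -21]
Key observation: the optimum is the walk 3->4->4->4, with weight (-8) + (-6) + (-6) = -20.
Optimal value attained by: walk 3->4->4->4.
Answer: (T^⊗3)[3][4] = -20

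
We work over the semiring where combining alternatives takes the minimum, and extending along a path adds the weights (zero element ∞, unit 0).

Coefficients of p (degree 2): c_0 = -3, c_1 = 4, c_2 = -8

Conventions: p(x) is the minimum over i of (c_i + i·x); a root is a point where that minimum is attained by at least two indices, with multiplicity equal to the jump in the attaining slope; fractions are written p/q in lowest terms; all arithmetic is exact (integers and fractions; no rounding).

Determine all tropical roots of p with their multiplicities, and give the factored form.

hull edge (i=0, c=-3) to (i=2, c=-8): slope -5/2, span 2
Factored form: p(x) = -8 ⊗ (x ⊕ 5/2) ⊗ (x ⊕ 5/2)
Answer: roots = 5/2 (mult 2)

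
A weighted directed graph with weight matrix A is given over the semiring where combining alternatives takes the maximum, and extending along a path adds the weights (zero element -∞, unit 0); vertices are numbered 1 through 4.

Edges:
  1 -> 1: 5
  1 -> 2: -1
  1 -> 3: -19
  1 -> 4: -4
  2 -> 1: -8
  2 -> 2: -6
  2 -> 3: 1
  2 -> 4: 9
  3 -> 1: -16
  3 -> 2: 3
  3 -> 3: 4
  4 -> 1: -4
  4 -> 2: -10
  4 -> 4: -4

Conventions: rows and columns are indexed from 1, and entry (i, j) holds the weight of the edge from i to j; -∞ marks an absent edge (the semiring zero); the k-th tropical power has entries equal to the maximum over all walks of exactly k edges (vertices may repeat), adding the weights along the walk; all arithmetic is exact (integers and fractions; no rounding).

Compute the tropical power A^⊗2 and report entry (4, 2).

A^⊗2:
  [10, 4, 0, 8]
  [5, 4, 5, 5]
  [-5, 7, 8, 12]
  [1, -5, -9, -1]
Key observation: the optimum is the walk 4->1->2, with weight (-4) + (-1) = -5.
Optimal value attained by: walk 4->1->2.
Answer: (A^⊗2)[4][2] = -5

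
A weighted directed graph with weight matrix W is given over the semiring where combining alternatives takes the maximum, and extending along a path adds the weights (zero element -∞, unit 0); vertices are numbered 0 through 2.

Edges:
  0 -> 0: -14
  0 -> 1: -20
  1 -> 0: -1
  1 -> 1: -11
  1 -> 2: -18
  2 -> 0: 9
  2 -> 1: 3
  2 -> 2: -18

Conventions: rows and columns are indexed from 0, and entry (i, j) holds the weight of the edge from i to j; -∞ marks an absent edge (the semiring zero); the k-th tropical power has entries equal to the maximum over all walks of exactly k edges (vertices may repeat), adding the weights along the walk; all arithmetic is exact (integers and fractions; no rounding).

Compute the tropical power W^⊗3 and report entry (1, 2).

W^⊗2:
  [-21, -31, -38]
  [-9, -15, -29]
  [2, -8, -15]
W^⊗3:
  [-29, -35, -49]
  [-16, -26, -33]
  [-6, -12, -26]
Key observation: the optimum is the walk 1->2->1->2, with weight (-18) + 3 + (-18) = -33.
Optimal value attained by: walk 1->2->1->2.
Answer: (W^⊗3)[1][2] = -33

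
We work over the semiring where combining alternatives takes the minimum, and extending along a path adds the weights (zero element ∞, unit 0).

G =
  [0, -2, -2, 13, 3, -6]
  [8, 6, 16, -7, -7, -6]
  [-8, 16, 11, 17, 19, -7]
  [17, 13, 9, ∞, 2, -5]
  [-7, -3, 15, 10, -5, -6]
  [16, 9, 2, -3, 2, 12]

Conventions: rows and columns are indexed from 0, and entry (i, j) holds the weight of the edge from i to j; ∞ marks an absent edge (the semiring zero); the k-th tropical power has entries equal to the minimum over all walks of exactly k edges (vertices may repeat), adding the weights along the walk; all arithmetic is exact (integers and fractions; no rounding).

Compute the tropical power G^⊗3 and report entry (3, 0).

G^⊗2:
  [-10, -2, -4, -9, -9, -9]
  [-14, -10, -4, -9, -12, -13]
  [-8, -10, -10, -10, -5, -14]
  [-5, -1, -3, -8, -3, -4]
  [-12, -9, -9, -10, -10, -13]
  [-6, -1, 6, 2, -3, -8]
G^⊗3:
  [-16, -12, -12, -12, -14, -16]
  [-19, -16, -16, -17, -17, -20]
  [-18, -10, -12, -17, -17, -17]
  [-11, -7, -7, -8, -8, -13]
  [-17, -14, -14, -16, -16, -18]
  [-10, -8, -8, -11, -8, -12]
Key observation: the optimum is the walk 3->5->2->0, with weight (-5) + 2 + (-8) = -11.
Optimal value attained by: walk 3->5->2->0.
Answer: (G^⊗3)[3][0] = -11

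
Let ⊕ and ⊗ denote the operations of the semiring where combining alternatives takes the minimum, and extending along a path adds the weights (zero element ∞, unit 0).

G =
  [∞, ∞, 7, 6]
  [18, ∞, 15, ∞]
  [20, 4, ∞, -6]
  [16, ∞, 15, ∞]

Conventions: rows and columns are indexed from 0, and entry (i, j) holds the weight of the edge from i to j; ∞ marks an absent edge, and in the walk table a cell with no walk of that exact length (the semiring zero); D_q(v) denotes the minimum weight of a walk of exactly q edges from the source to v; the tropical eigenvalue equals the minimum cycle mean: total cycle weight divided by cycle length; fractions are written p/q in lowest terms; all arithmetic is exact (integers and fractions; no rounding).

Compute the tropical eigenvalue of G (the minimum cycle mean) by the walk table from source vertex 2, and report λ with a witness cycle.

q=0: [∞, ∞, 0, ∞]
q=1: [20, 4, ∞, -6]
q=2: [10, ∞, 9, 26]
q=3: [29, 13, 17, 3]
q=4: [19, 21, 18, 11]
Optimal cycle mean attained by: cycle 2->3->2, total (-6) + 15, length 2.
Answer: λ = 9/2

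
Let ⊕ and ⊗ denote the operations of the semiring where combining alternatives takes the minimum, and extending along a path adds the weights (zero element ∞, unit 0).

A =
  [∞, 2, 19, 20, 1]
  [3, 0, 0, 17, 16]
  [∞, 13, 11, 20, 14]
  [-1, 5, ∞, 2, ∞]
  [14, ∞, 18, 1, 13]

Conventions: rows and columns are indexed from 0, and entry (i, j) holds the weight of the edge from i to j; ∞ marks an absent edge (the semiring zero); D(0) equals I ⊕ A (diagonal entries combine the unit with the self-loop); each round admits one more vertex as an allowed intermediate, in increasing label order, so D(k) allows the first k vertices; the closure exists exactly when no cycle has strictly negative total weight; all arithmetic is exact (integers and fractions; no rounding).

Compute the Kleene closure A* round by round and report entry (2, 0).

D(0):
  [0, 2, 19, 20, 1]
  [3, 0, 0, 17, 16]
  [∞, 13, 0, 20, 14]
  [-1, 5, ∞, 0, ∞]
  [14, ∞, 18, 1, 0]
D(1):
  [0, 2, 19, 20, 1]
  [3, 0, 0, 17, 4]
  [∞, 13, 0, 20, 14]
  [-1, 1, 18, 0, 0]
  [14, 16, 18, 1, 0]
D(2):
  [0, 2, 2, 19, 1]
  [3, 0, 0, 17, 4]
  [16, 13, 0, 20, 14]
  [-1, 1, 1, 0, 0]
  [14, 16, 16, 1, 0]
D(3):
  [0, 2, 2, 19, 1]
  [3, 0, 0, 17, 4]
  [16, 13, 0, 20, 14]
  [-1, 1, 1, 0, 0]
  [14, 16, 16, 1, 0]
D(4):
  [0, 2, 2, 19, 1]
  [3, 0, 0, 17, 4]
  [16, 13, 0, 20, 14]
  [-1, 1, 1, 0, 0]
  [0, 2, 2, 1, 0]
D(5):
  [0, 2, 2, 2, 1]
  [3, 0, 0, 5, 4]
  [14, 13, 0, 15, 14]
  [-1, 1, 1, 0, 0]
  [0, 2, 2, 1, 0]
Answer: A*[2][0] = 14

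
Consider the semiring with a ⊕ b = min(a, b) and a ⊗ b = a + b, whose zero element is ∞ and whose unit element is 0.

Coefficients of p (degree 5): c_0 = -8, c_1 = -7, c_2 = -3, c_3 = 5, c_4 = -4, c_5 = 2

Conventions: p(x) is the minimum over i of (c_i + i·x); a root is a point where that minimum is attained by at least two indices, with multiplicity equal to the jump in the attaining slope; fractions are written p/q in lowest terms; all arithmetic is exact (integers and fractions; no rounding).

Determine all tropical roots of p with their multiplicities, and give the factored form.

hull edge (i=0, c=-8) to (i=4, c=-4): slope 1, span 4
hull edge (i=4, c=-4) to (i=5, c=2): slope 6, span 1
Factored form: p(x) = 2 ⊗ (x ⊕ (-6)) ⊗ (x ⊕ (-1)) ⊗ (x ⊕ (-1)) ⊗ (x ⊕ (-1)) ⊗ (x ⊕ (-1))
Answer: roots = -6 (mult 1), -1 (mult 4)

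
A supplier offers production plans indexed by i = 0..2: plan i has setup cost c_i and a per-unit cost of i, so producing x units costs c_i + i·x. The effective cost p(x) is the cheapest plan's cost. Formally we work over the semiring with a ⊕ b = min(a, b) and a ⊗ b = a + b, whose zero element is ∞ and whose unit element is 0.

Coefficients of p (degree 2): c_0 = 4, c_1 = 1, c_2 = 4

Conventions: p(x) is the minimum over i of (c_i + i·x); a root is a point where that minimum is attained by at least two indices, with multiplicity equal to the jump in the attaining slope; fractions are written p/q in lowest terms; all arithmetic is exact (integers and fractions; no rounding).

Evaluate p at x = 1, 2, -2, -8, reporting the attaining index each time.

p(1) = min(4+0·1=4, 1+1·1=2, 4+2·1=6) = 2 (attained by i=1)
p(2) = min(4+0·2=4, 1+1·2=3, 4+2·2=8) = 3 (attained by i=1)
p(-2) = min(4+0·(-2)=4, 1+1·(-2)=-1, 4+2·(-2)=0) = -1 (attained by i=1)
p(-8) = min(4+0·(-8)=4, 1+1·(-8)=-7, 4+2·(-8)=-12) = -12 (attained by i=2)
Answer: p(1) = 2; p(2) = 3; p(-2) = -1; p(-8) = -12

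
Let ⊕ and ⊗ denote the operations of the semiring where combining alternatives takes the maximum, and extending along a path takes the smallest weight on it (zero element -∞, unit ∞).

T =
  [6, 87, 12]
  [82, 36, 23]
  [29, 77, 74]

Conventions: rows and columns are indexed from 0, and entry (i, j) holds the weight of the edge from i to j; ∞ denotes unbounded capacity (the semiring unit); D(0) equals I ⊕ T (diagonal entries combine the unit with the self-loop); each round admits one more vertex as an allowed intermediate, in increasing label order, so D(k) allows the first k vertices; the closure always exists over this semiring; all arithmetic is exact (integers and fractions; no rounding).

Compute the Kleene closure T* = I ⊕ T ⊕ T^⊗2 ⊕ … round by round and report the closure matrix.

D(0):
  [∞, 87, 12]
  [82, ∞, 23]
  [29, 77, ∞]
D(1):
  [∞, 87, 12]
  [82, ∞, 23]
  [29, 77, ∞]
D(2):
  [∞, 87, 23]
  [82, ∞, 23]
  [77, 77, ∞]
D(3):
  [∞, 87, 23]
  [82, ∞, 23]
  [77, 77, ∞]
Answer: T* = [[∞, 87, 23], [82, ∞, 23], [77, 77, ∞]]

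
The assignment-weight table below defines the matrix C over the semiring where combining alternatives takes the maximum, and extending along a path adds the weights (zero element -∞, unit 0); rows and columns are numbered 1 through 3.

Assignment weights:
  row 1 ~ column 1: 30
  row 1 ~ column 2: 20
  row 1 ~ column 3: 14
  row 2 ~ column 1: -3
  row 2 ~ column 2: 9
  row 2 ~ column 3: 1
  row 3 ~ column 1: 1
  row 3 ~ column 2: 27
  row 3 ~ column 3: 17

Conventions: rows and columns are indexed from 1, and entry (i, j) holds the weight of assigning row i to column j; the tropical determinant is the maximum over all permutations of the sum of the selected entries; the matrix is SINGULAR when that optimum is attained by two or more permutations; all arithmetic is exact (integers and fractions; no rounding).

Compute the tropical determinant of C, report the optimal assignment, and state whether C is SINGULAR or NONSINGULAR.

σ = (1, 2, 3): 30 + 9 + 17 = 56
σ = (1, 3, 2): 30 + 1 + 27 = 58
σ = (2, 1, 3): 20 + (-3) + 17 = 34
σ = (2, 3, 1): 20 + 1 + 1 = 22
σ = (3, 1, 2): 14 + (-3) + 27 = 38
σ = (3, 2, 1): 14 + 9 + 1 = 24
Optimal value attained by: σ = (1, 3, 2).
Answer: det⊕(C) = 58; verdict: NONSINGULAR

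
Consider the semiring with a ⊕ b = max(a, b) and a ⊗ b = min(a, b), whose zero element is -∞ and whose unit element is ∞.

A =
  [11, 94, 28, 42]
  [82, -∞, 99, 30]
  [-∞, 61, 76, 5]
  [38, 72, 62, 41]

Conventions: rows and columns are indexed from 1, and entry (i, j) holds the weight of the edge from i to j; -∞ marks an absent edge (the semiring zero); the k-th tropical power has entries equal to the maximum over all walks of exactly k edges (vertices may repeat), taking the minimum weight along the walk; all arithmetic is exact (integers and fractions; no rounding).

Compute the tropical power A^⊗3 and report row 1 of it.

A^⊗2:
  [82, 42, 94, 41]
  [30, 82, 76, 42]
  [61, 61, 76, 30]
  [72, 61, 72, 41]
A^⊗3:
  [42, 82, 76, 42]
  [82, 61, 82, 41]
  [61, 61, 76, 42]
  [61, 72, 72, 42]
Answer: row 1 of A^⊗3 = [42, 82, 76, 42]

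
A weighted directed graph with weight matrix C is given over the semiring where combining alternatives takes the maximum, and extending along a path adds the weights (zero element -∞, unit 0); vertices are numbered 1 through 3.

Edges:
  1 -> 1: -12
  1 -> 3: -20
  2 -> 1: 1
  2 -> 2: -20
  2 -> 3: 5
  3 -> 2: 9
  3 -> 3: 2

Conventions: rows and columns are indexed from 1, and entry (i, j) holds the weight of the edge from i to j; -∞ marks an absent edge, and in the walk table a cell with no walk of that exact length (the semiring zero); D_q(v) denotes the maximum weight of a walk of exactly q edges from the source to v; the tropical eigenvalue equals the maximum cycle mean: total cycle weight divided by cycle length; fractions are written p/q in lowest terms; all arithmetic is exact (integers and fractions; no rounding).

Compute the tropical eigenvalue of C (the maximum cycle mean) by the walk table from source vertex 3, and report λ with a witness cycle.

q=0: [-∞, -∞, 0]
q=1: [-∞, 9, 2]
q=2: [10, 11, 14]
q=3: [12, 23, 16]
Optimal cycle mean attained by: cycle 2->3->2, total 5 + 9, length 2.
Answer: λ = 7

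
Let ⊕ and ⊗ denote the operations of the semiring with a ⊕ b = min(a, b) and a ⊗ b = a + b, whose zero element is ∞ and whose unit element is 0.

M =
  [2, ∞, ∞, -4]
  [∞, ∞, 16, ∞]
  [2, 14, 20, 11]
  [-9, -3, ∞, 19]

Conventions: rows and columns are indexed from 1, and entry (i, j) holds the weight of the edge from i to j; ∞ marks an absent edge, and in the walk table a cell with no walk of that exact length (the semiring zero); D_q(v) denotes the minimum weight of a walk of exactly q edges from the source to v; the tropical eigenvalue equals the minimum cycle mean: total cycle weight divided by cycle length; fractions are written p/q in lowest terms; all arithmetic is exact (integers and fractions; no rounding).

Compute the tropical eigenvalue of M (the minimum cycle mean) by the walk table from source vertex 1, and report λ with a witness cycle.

q=0: [0, ∞, ∞, ∞]
q=1: [2, ∞, ∞, -4]
q=2: [-13, -7, ∞, -2]
q=3: [-11, -5, 9, -17]
q=4: [-26, -20, 11, -15]
Optimal cycle mean attained by: cycle 1->4->1, total (-4) + (-9), length 2.
Answer: λ = -13/2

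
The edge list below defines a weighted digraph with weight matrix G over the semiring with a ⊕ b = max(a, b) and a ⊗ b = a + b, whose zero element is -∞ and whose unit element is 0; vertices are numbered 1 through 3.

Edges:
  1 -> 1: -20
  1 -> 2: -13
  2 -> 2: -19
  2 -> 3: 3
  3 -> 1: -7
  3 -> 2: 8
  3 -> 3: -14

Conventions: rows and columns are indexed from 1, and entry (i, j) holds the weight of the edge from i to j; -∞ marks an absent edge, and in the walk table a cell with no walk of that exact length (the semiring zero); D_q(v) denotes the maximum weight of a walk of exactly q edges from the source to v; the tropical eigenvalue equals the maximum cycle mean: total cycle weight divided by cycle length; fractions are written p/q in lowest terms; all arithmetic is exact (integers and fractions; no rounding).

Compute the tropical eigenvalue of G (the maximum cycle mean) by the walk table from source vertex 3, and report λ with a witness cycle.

q=0: [-∞, -∞, 0]
q=1: [-7, 8, -14]
q=2: [-21, -6, 11]
q=3: [4, 19, -3]
Optimal cycle mean attained by: cycle 2->3->2, total 3 + 8, length 2.
Answer: λ = 11/2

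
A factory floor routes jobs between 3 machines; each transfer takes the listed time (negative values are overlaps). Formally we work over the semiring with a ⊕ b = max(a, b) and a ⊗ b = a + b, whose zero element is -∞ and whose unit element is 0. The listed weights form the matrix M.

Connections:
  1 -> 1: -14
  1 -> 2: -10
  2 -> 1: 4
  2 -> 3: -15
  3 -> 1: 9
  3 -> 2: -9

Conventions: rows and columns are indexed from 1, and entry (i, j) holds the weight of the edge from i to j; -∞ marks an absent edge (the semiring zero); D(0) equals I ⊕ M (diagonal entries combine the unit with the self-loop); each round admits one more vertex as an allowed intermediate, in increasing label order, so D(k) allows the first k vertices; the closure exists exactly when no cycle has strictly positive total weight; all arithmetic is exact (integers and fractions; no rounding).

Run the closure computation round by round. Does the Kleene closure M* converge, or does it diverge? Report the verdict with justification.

D(0):
  [0, -10, -∞]
  [4, 0, -15]
  [9, -9, 0]
D(1):
  [0, -10, -∞]
  [4, 0, -15]
  [9, -1, 0]
D(2):
  [0, -10, -25]
  [4, 0, -15]
  [9, -1, 0]
D(3):
  [0, -10, -25]
  [4, 0, -15]
  [9, -1, 0]
Key observation: every diagonal entry stays at the unit through all rounds, so no improving cycle exists.
Answer: CONVERGES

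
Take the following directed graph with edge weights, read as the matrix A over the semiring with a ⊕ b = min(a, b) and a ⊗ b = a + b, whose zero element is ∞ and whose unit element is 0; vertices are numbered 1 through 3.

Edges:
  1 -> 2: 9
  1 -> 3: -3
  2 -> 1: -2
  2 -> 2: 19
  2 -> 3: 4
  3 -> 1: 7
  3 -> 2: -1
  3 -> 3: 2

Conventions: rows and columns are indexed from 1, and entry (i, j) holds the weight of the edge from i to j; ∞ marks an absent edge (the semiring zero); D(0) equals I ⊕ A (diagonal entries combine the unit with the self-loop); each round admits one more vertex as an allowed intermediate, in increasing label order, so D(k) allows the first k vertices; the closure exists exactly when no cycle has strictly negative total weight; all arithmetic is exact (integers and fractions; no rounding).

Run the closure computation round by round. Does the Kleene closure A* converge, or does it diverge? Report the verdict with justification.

D(0):
  [0, 9, -3]
  [-2, 0, 4]
  [7, -1, 0]
D(1):
  [0, 9, -3]
  [-2, 0, -5]
  [7, -1, 0]
Detection: at round 2, diagonal entry (3, 3) turns strictly negative.
Key observation: the cycle 3->2->1->3 has total weight (-1) + (-2) + (-3), which is strictly negative.
Answer: DIVERGES — negative cycle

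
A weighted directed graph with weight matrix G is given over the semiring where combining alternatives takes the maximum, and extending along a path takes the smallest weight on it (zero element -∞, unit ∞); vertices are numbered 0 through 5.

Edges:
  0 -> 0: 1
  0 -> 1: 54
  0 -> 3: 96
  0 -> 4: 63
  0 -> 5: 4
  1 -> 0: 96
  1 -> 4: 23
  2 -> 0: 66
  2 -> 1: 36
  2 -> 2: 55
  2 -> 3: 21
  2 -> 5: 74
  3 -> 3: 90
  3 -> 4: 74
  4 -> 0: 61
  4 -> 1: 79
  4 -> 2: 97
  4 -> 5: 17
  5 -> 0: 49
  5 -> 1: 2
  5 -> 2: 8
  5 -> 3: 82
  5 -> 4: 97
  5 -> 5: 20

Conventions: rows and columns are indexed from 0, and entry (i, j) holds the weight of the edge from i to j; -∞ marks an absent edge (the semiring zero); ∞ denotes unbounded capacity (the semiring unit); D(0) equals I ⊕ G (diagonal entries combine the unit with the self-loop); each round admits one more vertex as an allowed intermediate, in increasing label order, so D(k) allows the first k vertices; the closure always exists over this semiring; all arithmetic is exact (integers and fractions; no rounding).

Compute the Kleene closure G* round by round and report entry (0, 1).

D(0):
  [∞, 54, -∞, 96, 63, 4]
  [96, ∞, -∞, -∞, 23, -∞]
  [66, 36, ∞, 21, -∞, 74]
  [-∞, -∞, -∞, ∞, 74, -∞]
  [61, 79, 97, -∞, ∞, 17]
  [49, 2, 8, 82, 97, ∞]
D(1):
  [∞, 54, -∞, 96, 63, 4]
  [96, ∞, -∞, 96, 63, 4]
  [66, 54, ∞, 66, 63, 74]
  [-∞, -∞, -∞, ∞, 74, -∞]
  [61, 79, 97, 61, ∞, 17]
  [49, 49, 8, 82, 97, ∞]
D(2):
  [∞, 54, -∞, 96, 63, 4]
  [96, ∞, -∞, 96, 63, 4]
  [66, 54, ∞, 66, 63, 74]
  [-∞, -∞, -∞, ∞, 74, -∞]
  [79, 79, 97, 79, ∞, 17]
  [49, 49, 8, 82, 97, ∞]
D(3):
  [∞, 54, -∞, 96, 63, 4]
  [96, ∞, -∞, 96, 63, 4]
  [66, 54, ∞, 66, 63, 74]
  [-∞, -∞, -∞, ∞, 74, -∞]
  [79, 79, 97, 79, ∞, 74]
  [49, 49, 8, 82, 97, ∞]
D(4):
  [∞, 54, -∞, 96, 74, 4]
  [96, ∞, -∞, 96, 74, 4]
  [66, 54, ∞, 66, 66, 74]
  [-∞, -∞, -∞, ∞, 74, -∞]
  [79, 79, 97, 79, ∞, 74]
  [49, 49, 8, 82, 97, ∞]
D(5):
  [∞, 74, 74, 96, 74, 74]
  [96, ∞, 74, 96, 74, 74]
  [66, 66, ∞, 66, 66, 74]
  [74, 74, 74, ∞, 74, 74]
  [79, 79, 97, 79, ∞, 74]
  [79, 79, 97, 82, 97, ∞]
D(6):
  [∞, 74, 74, 96, 74, 74]
  [96, ∞, 74, 96, 74, 74]
  [74, 74, ∞, 74, 74, 74]
  [74, 74, 74, ∞, 74, 74]
  [79, 79, 97, 79, ∞, 74]
  [79, 79, 97, 82, 97, ∞]
Answer: G*[0][1] = 74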